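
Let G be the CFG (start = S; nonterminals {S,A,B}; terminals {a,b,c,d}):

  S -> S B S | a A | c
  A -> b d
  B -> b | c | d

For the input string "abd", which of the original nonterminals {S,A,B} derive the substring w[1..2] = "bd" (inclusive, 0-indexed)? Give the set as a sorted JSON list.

CNF form of G:
  S -> S X3 | T2 A | c
  A -> T0 T1
  B -> b | c | d
  T0 -> b
  T1 -> d
  T2 -> a
  X3 -> B S

CYK table (by increasing span) (cells [i..j] with 1 ≤ i ≤ j ≤ 2 only):
  [1..1]={B,T0}  "b"  orig:{B}
  [2..2]={B,T1}  "d"  orig:{B}
  [1..2]={A}  "bd"

Original NTs in T[1,2] deriving "bd": ["A"]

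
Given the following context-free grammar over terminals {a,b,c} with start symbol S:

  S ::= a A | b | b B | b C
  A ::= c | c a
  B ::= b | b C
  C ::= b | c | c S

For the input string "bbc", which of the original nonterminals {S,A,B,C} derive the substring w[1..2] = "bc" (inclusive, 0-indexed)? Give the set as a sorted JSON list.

Convert to CNF:
  S -> T1 A | T2 B | T2 C | b
  A -> T0 T1 | c
  B -> T2 C | b
  C -> T0 S | b | c
  T0 -> c
  T1 -> a
  T2 -> b

CYK fill — only the sub-triangle for w[1..2]:
  [1..1]={B,C,S,T2}  "b"  orig:{B,C,S}
  [2..2]={A,C,T0}  "c"  orig:{A,C}
  [1..2]={B,S}  "bc"

Original NTs in T[1,2] deriving "bc": ["B", "S"]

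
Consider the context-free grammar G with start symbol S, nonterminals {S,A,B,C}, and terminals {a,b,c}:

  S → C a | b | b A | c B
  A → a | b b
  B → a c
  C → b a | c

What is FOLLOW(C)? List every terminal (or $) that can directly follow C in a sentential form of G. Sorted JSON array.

FIRST iteration:
round 1:
  A via A→a: +{a}
  A via A→b b: +{b}
  B via B→a c: +{a}
  C via C→b a: +{b}
  C via C→c: +{c}
  S via S→C a: +{b,c}
  FIRST(S)={b,c}  FIRST(A)={a,b}  FIRST(B)={a}  FIRST(C)={b,c}
round 2: — fixpoint
  FIRST(S)={b,c}  FIRST(A)={a,b}  FIRST(B)={a}  FIRST(C)={b,c}

FOLLOW sets:
initialize: $ ∈ FOLLOW(S)
iter 1:
  S→C a: FOLLOW(C) ⊇ FIRST(a) = {a}; new: +{a}
  S→b A: FOLLOW(A) ⊇ FOLLOW(S) ⊇ {$}; new: +{$}
  S→c B: FOLLOW(B) ⊇ FOLLOW(S) ⊇ {$}; new: +{$}
  FOLLOW(S)={$}  FOLLOW(A)={$}  FOLLOW(B)={$}  FOLLOW(C)={a}
iter 2: (stable)
  FOLLOW(S)={$}  FOLLOW(A)={$}  FOLLOW(B)={$}  FOLLOW(C)={a}

FOLLOW(C) = ["a"]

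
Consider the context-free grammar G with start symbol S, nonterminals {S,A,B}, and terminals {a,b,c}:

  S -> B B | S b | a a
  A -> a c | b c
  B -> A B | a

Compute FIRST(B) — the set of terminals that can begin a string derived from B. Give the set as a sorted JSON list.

Compute FIRST by fixpoint:
iter 1:
  A via A→a c: +{a}
  A via A→b c: +{b}
  B via B→A B: +{a,b}
  S via S→B B: +{a,b}
  S: {a,b}  A: {a,b}  B: {a,b}
iter 2: (stable)
  S: {a,b}  A: {a,b}  B: {a,b}

FIRST(B) = ["a", "b"]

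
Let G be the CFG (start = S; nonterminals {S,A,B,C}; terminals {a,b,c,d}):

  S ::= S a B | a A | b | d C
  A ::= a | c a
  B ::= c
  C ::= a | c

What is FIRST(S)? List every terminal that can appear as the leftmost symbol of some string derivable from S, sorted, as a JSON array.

FIRST sets, iterate to fixpoint:
iter 1:
  A via A→a: +{a}
  A via A→c a: +{c}
  B via B→c: +{c}
  C via C→a: +{a}
  C via C→c: +{c}
  S via S→a A: +{a}
  S via S→b: +{b}
  S via S→d C: +{d}
  S: {a,b,d}  A: {a,c}  B: {c}  C: {a,c}
iter 2: (stable)
  S: {a,b,d}  A: {a,c}  B: {c}  C: {a,c}

FIRST(S) = ["a", "b", "d"]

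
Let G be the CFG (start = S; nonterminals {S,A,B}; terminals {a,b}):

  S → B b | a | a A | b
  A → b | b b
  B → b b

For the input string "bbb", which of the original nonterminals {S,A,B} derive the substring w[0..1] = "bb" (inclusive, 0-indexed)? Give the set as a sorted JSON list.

CNF form of G:
  S -> B T0 | T1 A | a | b
  A -> T0 T0 | b
  B -> T0 T0
  T0 -> b
  T1 -> a

CYK table (by increasing span), restricted to cells inside w[0..1]:
  [0..0]={A,S,T0}  "b"  orig:{A,S}
  [1..1]={A,S,T0}  "b"  orig:{A,S}
  [0..1]={A,B}  "bb"

Original NTs in T[0,1] deriving "bb": ["A", "B"]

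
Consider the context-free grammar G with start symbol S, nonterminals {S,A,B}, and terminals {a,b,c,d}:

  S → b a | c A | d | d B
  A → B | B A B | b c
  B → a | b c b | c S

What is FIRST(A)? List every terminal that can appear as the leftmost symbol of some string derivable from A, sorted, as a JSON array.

FIRST sets, iterate to fixpoint:
pass 1:
  A via A→b c: +{b}
  B via B→a: +{a}
  B via B→b c b: +{b}
  B via B→c S: +{c}
  S via S→b a: +{b}
  S via S→c A: +{c}
  S via S→d: +{d}
  FIRST[S]={b,c,d}  FIRST[A]={b}  FIRST[B]={a,b,c}
pass 2:
  A via A→B: +{a,c}
  FIRST[S]={b,c,d}  FIRST[A]={a,b,c}  FIRST[B]={a,b,c}
pass 3: done
  FIRST[S]={b,c,d}  FIRST[A]={a,b,c}  FIRST[B]={a,b,c}

FIRST(A) = ["a", "b", "c"]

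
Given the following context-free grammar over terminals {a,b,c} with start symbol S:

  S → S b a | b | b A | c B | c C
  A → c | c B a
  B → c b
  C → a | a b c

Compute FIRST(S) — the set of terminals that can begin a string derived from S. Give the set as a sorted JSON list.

FIRST iteration:
iter 1:
  A via A→c: +{c}
  B via B→c b: +{c}
  C via C→a: +{a}
  S via S→b: +{b}
  S via S→c B: +{c}
  FIRST[S]={b,c}  FIRST[A]={c}  FIRST[B]={c}  FIRST[C]={a}
iter 2: — fixpoint
  FIRST[S]={b,c}  FIRST[A]={c}  FIRST[B]={c}  FIRST[C]={a}

FIRST(S) = ["b", "c"]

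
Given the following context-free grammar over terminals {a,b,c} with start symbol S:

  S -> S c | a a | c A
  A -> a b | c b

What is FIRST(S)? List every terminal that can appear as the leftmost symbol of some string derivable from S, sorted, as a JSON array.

FIRST iteration:
pass 1:
  A via A→a b: +{a}
  A via A→c b: +{c}
  S via S→a a: +{a}
  S via S→c A: +{c}
  S: {a,c}  A: {a,c}
pass 2: (stable)
  S: {a,c}  A: {a,c}

FIRST(S) = ["a", "c"]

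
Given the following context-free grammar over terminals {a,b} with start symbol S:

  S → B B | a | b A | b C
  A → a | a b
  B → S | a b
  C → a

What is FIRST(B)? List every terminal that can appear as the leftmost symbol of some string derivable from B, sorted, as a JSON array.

FIRST iteration:
[1]
  A via A→a: +{a}
  B via B→a b: +{a}
  C via C→a: +{a}
  S via S→B B: +{a}
  S via S→b A: +{b}
  FIRST[S]={a,b}  FIRST[A]={a}  FIRST[B]={a}  FIRST[C]={a}
[2]
  B via B→S: +{b}
  FIRST[S]={a,b}  FIRST[A]={a}  FIRST[B]={a,b}  FIRST[C]={a}
[3] (no change)
  FIRST[S]={a,b}  FIRST[A]={a}  FIRST[B]={a,b}  FIRST[C]={a}

FIRST(B) = ["a", "b"]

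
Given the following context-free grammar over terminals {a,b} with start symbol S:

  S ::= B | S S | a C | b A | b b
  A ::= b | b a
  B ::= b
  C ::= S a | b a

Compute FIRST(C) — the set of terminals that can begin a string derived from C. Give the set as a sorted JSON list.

FIRST sets, iterate to fixpoint:
iter 1:
  A via A→b: +{b}
  B via B→b: +{b}
  C via C→b a: +{b}
  S via S→B: +{b}
  S via S→a C: +{a}
  S: {a,b}  A: {b}  B: {b}  C: {b}
iter 2:
  C via C→S a: +{a}
  S: {a,b}  A: {b}  B: {b}  C: {a,b}
iter 3: (no change)
  S: {a,b}  A: {b}  B: {b}  C: {a,b}

FIRST(C) = ["a", "b"]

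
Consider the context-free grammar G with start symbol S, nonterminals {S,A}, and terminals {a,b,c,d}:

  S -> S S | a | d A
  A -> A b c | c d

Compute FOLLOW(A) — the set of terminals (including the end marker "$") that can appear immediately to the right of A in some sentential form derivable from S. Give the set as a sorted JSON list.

FIRST sets, iterate to fixpoint:
iter 1:
  A via A→c d: +{c}
  S via S→a: +{a}
  S via S→d A: +{d}
  FIRST(S)={a,d}  FIRST(A)={c}
iter 2: done
  FIRST(S)={a,d}  FIRST(A)={c}

Compute FOLLOW by fixpoint:
seed FOLLOW(S) with $
pass 1:
  A→A b c: FOLLOW(A) ⊇ FIRST(b) = {b}; new: +{b}
  S→S S: FOLLOW(S) ⊇ FIRST(S) = {a,d}; new: +{a,d}
  S→d A: FOLLOW(A) ⊇ FOLLOW(S) ⊇ {$,a,d}; new: +{$,a,d}
  FOLLOW[S]={$,a,d}  FOLLOW[A]={$,a,b,d}
pass 2: (stable)
  FOLLOW[S]={$,a,d}  FOLLOW[A]={$,a,b,d}

FOLLOW(A) = ["$", "a", "b", "d"]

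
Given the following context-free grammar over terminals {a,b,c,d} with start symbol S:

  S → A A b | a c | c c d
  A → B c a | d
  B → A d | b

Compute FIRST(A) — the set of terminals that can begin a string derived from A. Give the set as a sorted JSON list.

FIRST sets, iterate to fixpoint:
round 1:
  A via A→d: +{d}
  B via B→A d: +{d}
  B via B→b: +{b}
  S via S→A A b: +{d}
  S via S→a c: +{a}
  S via S→c c d: +{c}
  FIRST(S)={a,c,d}  FIRST(A)={d}  FIRST(B)={b,d}
round 2:
  A via A→B c a: +{b}
  S via S→A A b: +{b}
  FIRST(S)={a,b,c,d}  FIRST(A)={b,d}  FIRST(B)={b,d}
round 3: (stable)
  FIRST(S)={a,b,c,d}  FIRST(A)={b,d}  FIRST(B)={b,d}

FIRST(A) = ["b", "d"]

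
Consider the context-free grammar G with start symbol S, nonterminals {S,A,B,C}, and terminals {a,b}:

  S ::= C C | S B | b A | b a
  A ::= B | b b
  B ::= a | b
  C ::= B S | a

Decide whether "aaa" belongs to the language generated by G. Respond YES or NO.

CNF form of G:
  S -> C C | S B | T0 A | T0 T1
  A -> T0 T0 | a | b
  B -> a | b
  C -> B S | a
  T0 -> b
  T1 -> a

Fill CYK table bottom-up:
  cell(0,0) a: {A,B,C,T1}  orig:{A,B,C}
  cell(1,1) a: {A,B,C,T1}  orig:{A,B,C}
  cell(2,2) a: {A,B,C,T1}  orig:{A,B,C}
  cell(0,1) aa: {S}
  cell(1,2) aa: {S}
  cell(0,2) aaa: {C,S}

S ∈ T[0,2] ⇒ YES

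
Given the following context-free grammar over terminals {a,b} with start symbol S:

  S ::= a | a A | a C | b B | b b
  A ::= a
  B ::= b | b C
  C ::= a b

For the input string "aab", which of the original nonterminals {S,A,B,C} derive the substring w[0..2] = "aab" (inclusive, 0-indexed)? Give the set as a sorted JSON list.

CNF form of G:
  S -> T0 B | T0 T0 | T1 A | T1 C | a
  A -> a
  B -> T0 C | b
  C -> T1 T0
  T0 -> b
  T1 -> a

CYK fill (cells [i..j] with 0 ≤ i ≤ j ≤ 2 only):
  T[0,0] 'a' = {A,S,T1}  orig:{A,S}
  T[1,1] 'a' = {A,S,T1}  orig:{A,S}
  T[2,2] 'b' = {B,T0}  orig:{B}
  T[0,1] 'aa' = {S}
  T[1,2] 'ab' = {C}
  T[0,2] 'aab' = {S}

Original NTs in T[0,2] deriving "aab": ["S"]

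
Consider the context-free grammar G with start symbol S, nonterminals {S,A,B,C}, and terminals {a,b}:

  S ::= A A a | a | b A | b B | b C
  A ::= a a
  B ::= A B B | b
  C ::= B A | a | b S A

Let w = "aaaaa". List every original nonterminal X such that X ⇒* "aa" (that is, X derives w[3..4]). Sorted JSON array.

Convert to CNF:
  S -> A X4 | T1 A | T1 B | T1 C | a
  A -> T0 T0
  B -> A X2 | b
  C -> B A | T1 X3 | a
  T0 -> a
  T1 -> b
  X2 -> B B
  X3 -> S A
  X4 -> A T0

CYK fill (cells [i..j] with 3 ≤ i ≤ j ≤ 4 only):
  T[3,3] 'a' = {C,S,T0}  orig:{C,S}
  T[4,4] 'a' = {C,S,T0}  orig:{C,S}
  T[3,4] 'aa' = {A}

Original NTs in T[3,4] deriving "aa": ["A"]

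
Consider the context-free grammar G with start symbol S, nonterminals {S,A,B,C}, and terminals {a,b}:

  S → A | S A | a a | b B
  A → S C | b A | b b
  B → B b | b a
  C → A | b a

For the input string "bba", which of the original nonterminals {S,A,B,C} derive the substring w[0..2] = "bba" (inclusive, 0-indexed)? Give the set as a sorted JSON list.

Convert to CNF:
  S -> S A | S C | T0 A | T0 B | T0 T0 | T1 T1
  A -> S C | T0 A | T0 T0
  B -> B T0 | T0 T1
  C -> S C | T0 A | T0 T0 | T0 T1
  T0 -> b
  T1 -> a

CYK fill — only the sub-triangle for w[0..2]:
  T[0,0] 'b' = {T0}  orig:{}
  T[1,1] 'b' = {T0}  orig:{}
  T[2,2] 'a' = {T1}  orig:{}
  T[0,1] 'bb' = {A,C,S}
  T[1,2] 'ba' = {B,C}
  T[0,2] 'bba' = {S}

Original NTs in T[0,2] deriving "bba": ["S"]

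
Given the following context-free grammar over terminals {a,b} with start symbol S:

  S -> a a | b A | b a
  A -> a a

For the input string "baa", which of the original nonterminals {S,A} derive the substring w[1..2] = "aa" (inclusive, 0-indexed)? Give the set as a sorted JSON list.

CNF form of G:
  S -> T0 T0 | T1 A | T1 T0
  A -> T0 T0
  T0 -> a
  T1 -> b

CYK table (by increasing span), restricted to cells inside w[1..2]:
  [1..1]={T0}  "a"  orig:{}
  [2..2]={T0}  "a"  orig:{}
  [1..2]={A,S}  "aa"

Original NTs in T[1,2] deriving "aa": ["A", "S"]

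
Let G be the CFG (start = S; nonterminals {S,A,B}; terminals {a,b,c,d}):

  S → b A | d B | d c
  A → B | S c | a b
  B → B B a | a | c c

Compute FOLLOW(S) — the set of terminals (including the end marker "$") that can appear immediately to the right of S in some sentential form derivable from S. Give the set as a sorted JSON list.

FIRST sets, iterate to fixpoint:
round 1:
  A via A→a b: +{a}
  B via B→a: +{a}
  B via B→c c: +{c}
  S via S→b A: +{b}
  S via S→d B: +{d}
  FIRST(S)={b,d}  FIRST(A)={a}  FIRST(B)={a,c}
round 2:
  A via A→B: +{c}
  A via A→S c: +{b,d}
  FIRST(S)={b,d}  FIRST(A)={a,b,c,d}  FIRST(B)={a,c}
round 3: (no change)
  FIRST(S)={b,d}  FIRST(A)={a,b,c,d}  FIRST(B)={a,c}

FOLLOW iteration:
FOLLOW(S) := {$}
iter 1:
  A→S c: FOLLOW(S) ⊇ FIRST(c) = {c}; new: +{c}
  B→B B a: FOLLOW(B) ⊇ FIRST(B) = {a,c}; new: +{a,c}
  S→b A: FOLLOW(A) ⊇ FOLLOW(S) ⊇ {$,c}; new: +{$,c}
  S→d B: FOLLOW(B) ⊇ FOLLOW(S) ⊇ {$,c}; new: +{$}
  FOLLOW[S]={$,c}  FOLLOW[A]={$,c}  FOLLOW[B]={$,a,c}
iter 2: — fixpoint
  FOLLOW[S]={$,c}  FOLLOW[A]={$,c}  FOLLOW[B]={$,a,c}

FOLLOW(S) = ["$", "c"]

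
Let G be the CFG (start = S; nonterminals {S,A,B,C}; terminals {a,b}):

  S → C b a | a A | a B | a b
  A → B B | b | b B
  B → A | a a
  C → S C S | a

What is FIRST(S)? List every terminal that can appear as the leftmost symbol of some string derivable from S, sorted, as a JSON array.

FIRST sets, iterate to fixpoint:
pass 1:
  A via A→b: +{b}
  B via B→A: +{b}
  B via B→a a: +{a}
  C via C→a: +{a}
  S via S→C b a: +{a}
  S: {a}  A: {b}  B: {a,b}  C: {a}
pass 2:
  A via A→B B: +{a}
  S: {a}  A: {a,b}  B: {a,b}  C: {a}
pass 3: (stable)
  S: {a}  A: {a,b}  B: {a,b}  C: {a}

FIRST(S) = ["a"]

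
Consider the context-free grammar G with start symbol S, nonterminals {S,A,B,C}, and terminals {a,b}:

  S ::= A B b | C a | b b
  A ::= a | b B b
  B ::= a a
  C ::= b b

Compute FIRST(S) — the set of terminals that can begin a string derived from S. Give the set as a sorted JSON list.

FIRST iteration:
round 1:
  A via A→a: +{a}
  A via A→b B b: +{b}
  B via B→a a: +{a}
  C via C→b b: +{b}
  S via S→A B b: +{a,b}
  S: {a,b}  A: {a,b}  B: {a}  C: {b}
round 2: (stable)
  S: {a,b}  A: {a,b}  B: {a}  C: {b}

FIRST(S) = ["a", "b"]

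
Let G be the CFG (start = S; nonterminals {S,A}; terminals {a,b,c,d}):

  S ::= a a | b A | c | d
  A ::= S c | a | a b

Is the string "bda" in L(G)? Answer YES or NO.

CNF form of G:
  S -> T1 T1 | T2 A | c | d
  A -> S T0 | T1 T2 | a
  T0 -> c
  T1 -> a
  T2 -> b

Fill CYK table bottom-up:
  cell(0,0) b: {T2}  orig:{}
  cell(1,1) d: {S}
  cell(2,2) a: {A,T1}  orig:{A}
  cell(0,1) bd: ∅
  cell(1,2) da: ∅
  cell(0,2) bda: ∅

S ∉ T[0,2] ⇒ NO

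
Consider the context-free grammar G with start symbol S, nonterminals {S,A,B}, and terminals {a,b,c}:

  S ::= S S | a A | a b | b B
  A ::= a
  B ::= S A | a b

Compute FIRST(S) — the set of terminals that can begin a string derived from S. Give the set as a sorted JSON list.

FIRST sets, iterate to fixpoint:
pass 1:
  A via A→a: +{a}
  B via B→a b: +{a}
  S via S→a A: +{a}
  S via S→b B: +{b}
  FIRST(S)={a,b}  FIRST(A)={a}  FIRST(B)={a}
pass 2:
  B via B→S A: +{b}
  FIRST(S)={a,b}  FIRST(A)={a}  FIRST(B)={a,b}
pass 3: — fixpoint
  FIRST(S)={a,b}  FIRST(A)={a}  FIRST(B)={a,b}

FIRST(S) = ["a", "b"]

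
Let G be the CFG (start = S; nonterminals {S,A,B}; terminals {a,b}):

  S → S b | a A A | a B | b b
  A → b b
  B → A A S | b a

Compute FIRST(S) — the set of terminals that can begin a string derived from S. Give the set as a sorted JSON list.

Compute FIRST by fixpoint:
[1]
  A via A→b b: +{b}
  B via B→A A S: +{b}
  S via S→a A A: +{a}
  S via S→b b: +{b}
  S: {a,b}  A: {b}  B: {b}
[2] (stable)
  S: {a,b}  A: {b}  B: {b}

FIRST(S) = ["a", "b"]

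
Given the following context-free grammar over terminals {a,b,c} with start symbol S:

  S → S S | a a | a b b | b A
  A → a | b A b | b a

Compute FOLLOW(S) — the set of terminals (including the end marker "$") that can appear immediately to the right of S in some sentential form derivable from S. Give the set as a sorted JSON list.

FIRST iteration:
pass 1:
  A via A→a: +{a}
  A via A→b A b: +{b}
  S via S→a a: +{a}
  S via S→b A: +{b}
  S: {a,b}  A: {a,b}
pass 2: done
  S: {a,b}  A: {a,b}

Compute FOLLOW by fixpoint:
FOLLOW(S) := {$}
pass 1:
  A→b A b: FOLLOW(A) ⊇ FIRST(b) = {b}; new: +{b}
  S→S S: FOLLOW(S) ⊇ FIRST(S) = {a,b}; new: +{a,b}
  S→b A: FOLLOW(A) ⊇ FOLLOW(S) ⊇ {$,a,b}; new: +{$,a}
  FOLLOW[S]={$,a,b}  FOLLOW[A]={$,a,b}
pass 2: done
  FOLLOW[S]={$,a,b}  FOLLOW[A]={$,a,b}

FOLLOW(S) = ["$", "a", "b"]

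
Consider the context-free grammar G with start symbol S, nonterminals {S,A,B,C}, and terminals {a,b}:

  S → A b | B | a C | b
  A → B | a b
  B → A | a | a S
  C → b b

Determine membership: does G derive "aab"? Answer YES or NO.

Convert to CNF:
  S -> A T1 | T0 C | T0 S | T0 T1 | a | b
  A -> T0 S | T0 T1 | a
  B -> T0 S | T0 T1 | a
  C -> T1 T1
  T0 -> a
  T1 -> b

Fill CYK table bottom-up:
  [0..0]={A,B,S,T0}  "a"  orig:{A,B,S}
  [1..1]={A,B,S,T0}  "a"  orig:{A,B,S}
  [2..2]={S,T1}  "b"  orig:{S}
  [0..1]={A,B,S}  "aa"
  [1..2]={A,B,S}  "ab"
  [0..2]={A,B,S}  "aab"

S ∈ T[0,2] ⇒ YES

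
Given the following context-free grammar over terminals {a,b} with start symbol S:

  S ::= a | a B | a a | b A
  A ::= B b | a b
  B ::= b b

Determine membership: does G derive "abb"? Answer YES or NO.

CNF form of G:
  S -> T0 A | T1 B | T1 T1 | a
  A -> B T0 | T1 T0
  B -> T0 T0
  T0 -> b
  T1 -> a

CYK table (by increasing span):
  [0..0]={S,T1}  "a"  orig:{S}
  [1..1]={T0}  "b"  orig:{}
  [2..2]={T0}  "b"  orig:{}
  [0..1]={A}  "ab"
  [1..2]={B}  "bb"
  [0..2]={S}  "abb"

S ∈ T[0,2] ⇒ YES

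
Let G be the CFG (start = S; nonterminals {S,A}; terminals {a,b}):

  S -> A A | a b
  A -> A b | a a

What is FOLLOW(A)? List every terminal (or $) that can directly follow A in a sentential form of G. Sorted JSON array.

FIRST sets, iterate to fixpoint:
[1]
  A via A→a a: +{a}
  S via S→A A: +{a}
  S: {a}  A: {a}
[2] (no change)
  S: {a}  A: {a}

FOLLOW iteration:
initialize: $ ∈ FOLLOW(S)
[1]
  A→A b: FOLLOW(A) ⊇ FIRST(b) = {b}; new: +{b}
  S→A A: FOLLOW(A) ⊇ FIRST(A) = {a}; new: +{a}
  S→A A: FOLLOW(A) ⊇ FOLLOW(S) ⊇ {$}; new: +{$}
  FOLLOW[S]={$}  FOLLOW[A]={$,a,b}
[2] — fixpoint
  FOLLOW[S]={$}  FOLLOW[A]={$,a,b}

FOLLOW(A) = ["$", "a", "b"]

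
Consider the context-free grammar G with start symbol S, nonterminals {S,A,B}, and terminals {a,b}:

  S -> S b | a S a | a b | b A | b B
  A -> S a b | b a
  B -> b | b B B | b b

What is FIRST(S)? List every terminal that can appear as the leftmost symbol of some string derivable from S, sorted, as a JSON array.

Compute FIRST by fixpoint:
pass 1:
  A via A→b a: +{b}
  B via B→b: +{b}
  S via S→a S a: +{a}
  S via S→b A: +{b}
  FIRST(S)={a,b}  FIRST(A)={b}  FIRST(B)={b}
pass 2:
  A via A→S a b: +{a}
  FIRST(S)={a,b}  FIRST(A)={a,b}  FIRST(B)={b}
pass 3: done
  FIRST(S)={a,b}  FIRST(A)={a,b}  FIRST(B)={b}

FIRST(S) = ["a", "b"]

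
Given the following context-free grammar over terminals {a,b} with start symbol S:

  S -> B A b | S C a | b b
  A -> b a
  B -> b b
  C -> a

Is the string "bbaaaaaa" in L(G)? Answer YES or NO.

Convert to CNF:
  S -> B X2 | S X3 | T0 T0
  A -> T0 T1
  B -> T0 T0
  C -> a
  T0 -> b
  T1 -> a
  X2 -> A T0
  X3 -> C T1

Fill CYK table bottom-up:
  [0..0]={T0}  "b"  orig:{}
  [1..1]={T0}  "b"  orig:{}
  [2..2]={C,T1}  "a"  orig:{C}
  [3..3]={C,T1}  "a"  orig:{C}
  [4..4]={C,T1}  "a"  orig:{C}
  [5..5]={C,T1}  "a"  orig:{C}
  [6..6]={C,T1}  "a"  orig:{C}
  [7..7]={C,T1}  "a"  orig:{C}
  [0..1]={B,S}  "bb"
  [1..2]={A}  "ba"
  [2..3]={X3}  "aa"  orig:{}
  [3..4]={X3}  "aa"  orig:{}
  [4..5]={X3}  "aa"  orig:{}
  [5..6]={X3}  "aa"  orig:{}
  [6..7]={X3}  "aa"  orig:{}
  [0..2]=∅  "bba"
  [1..3]=∅  "baa"
  [2..4]=∅  "aaa"
  [3..5]=∅  "aaa"
  [4..6]=∅  "aaa"
  [5..7]=∅  "aaa"
  [0..3]={S}  "bbaa"
  [1..4]=∅  "baaa"
  [2..5]=∅  "aaaa"
  [3..6]=∅  "aaaa"
  [4..7]=∅  "aaaa"
  [0..4]=∅  "bbaaa"
  [1..5]=∅  "baaaa"
  [2..6]=∅  "aaaaa"
  [3..7]=∅  "aaaaa"
  [0..5]={S}  "bbaaaa"
  [1..6]=∅  "baaaaa"
  [2..7]=∅  "aaaaaa"
  [0..6]=∅  "bbaaaaa"
  [1..7]=∅  "baaaaaa"
  [0..7]={S}  "bbaaaaaa"

S ∈ T[0,7] ⇒ YES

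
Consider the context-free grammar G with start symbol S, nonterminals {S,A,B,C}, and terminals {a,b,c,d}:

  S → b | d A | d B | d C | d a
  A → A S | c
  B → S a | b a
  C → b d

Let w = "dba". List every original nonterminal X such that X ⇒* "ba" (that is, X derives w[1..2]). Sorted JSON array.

Convert to CNF:
  S -> T2 A | T2 B | T2 C | T2 T0 | b
  A -> A S | c
  B -> S T0 | T1 T0
  C -> T1 T2
  T0 -> a
  T1 -> b
  T2 -> d

Fill CYK table bottom-up, restricted to cells inside w[1..2]:
  [1..1]={S,T1}  "b"  orig:{S}
  [2..2]={T0}  "a"  orig:{}
  [1..2]={B}  "ba"

Original NTs in T[1,2] deriving "ba": ["B"]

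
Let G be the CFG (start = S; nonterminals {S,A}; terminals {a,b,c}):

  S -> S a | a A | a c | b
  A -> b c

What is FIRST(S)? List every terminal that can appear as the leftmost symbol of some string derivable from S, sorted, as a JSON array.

FIRST sets, iterate to fixpoint:
[1]
  A via A→b c: +{b}
  S via S→a A: +{a}
  S via S→b: +{b}
  FIRST[S]={a,b}  FIRST[A]={b}
[2] done
  FIRST[S]={a,b}  FIRST[A]={b}

FIRST(S) = ["a", "b"]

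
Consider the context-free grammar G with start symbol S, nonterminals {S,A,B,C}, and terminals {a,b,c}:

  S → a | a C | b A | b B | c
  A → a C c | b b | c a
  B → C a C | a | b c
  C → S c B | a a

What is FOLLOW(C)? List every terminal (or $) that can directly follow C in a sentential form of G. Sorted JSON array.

FIRST iteration:
round 1:
  A via A→a C c: +{a}
  A via A→b b: +{b}
  A via A→c a: +{c}
  B via B→a: +{a}
  B via B→b c: +{b}
  C via C→a a: +{a}
  S via S→a: +{a}
  S via S→b A: +{b}
  S via S→c: +{c}
  FIRST[S]={a,b,c}  FIRST[A]={a,b,c}  FIRST[B]={a,b}  FIRST[C]={a}
round 2:
  C via C→S c B: +{b,c}
  FIRST[S]={a,b,c}  FIRST[A]={a,b,c}  FIRST[B]={a,b}  FIRST[C]={a,b,c}
round 3:
  B via B→C a C: +{c}
  FIRST[S]={a,b,c}  FIRST[A]={a,b,c}  FIRST[B]={a,b,c}  FIRST[C]={a,b,c}
round 4: done
  FIRST[S]={a,b,c}  FIRST[A]={a,b,c}  FIRST[B]={a,b,c}  FIRST[C]={a,b,c}

FOLLOW sets:
FOLLOW(S) := {$}
round 1:
  A→a C c: FOLLOW(C) ⊇ FIRST(c) = {c}; new: +{c}
  B→C a C: FOLLOW(C) ⊇ FIRST(a) = {a}; new: +{a}
  C→S c B: FOLLOW(S) ⊇ FIRST(c) = {c}; new: +{c}
  C→S c B: FOLLOW(B) ⊇ FOLLOW(C) ⊇ {a,c}; new: +{a,c}
  S→a C: FOLLOW(C) ⊇ FOLLOW(S) ⊇ {$,c}; new: +{$}
  S→b A: FOLLOW(A) ⊇ FOLLOW(S) ⊇ {$,c}; new: +{$,c}
  S→b B: FOLLOW(B) ⊇ FOLLOW(S) ⊇ {$,c}; new: +{$}
  FOLLOW[S]={$,c}  FOLLOW[A]={$,c}  FOLLOW[B]={$,a,c}  FOLLOW[C]={$,a,c}
round 2: — fixpoint
  FOLLOW[S]={$,c}  FOLLOW[A]={$,c}  FOLLOW[B]={$,a,c}  FOLLOW[C]={$,a,c}

FOLLOW(C) = ["$", "a", "c"]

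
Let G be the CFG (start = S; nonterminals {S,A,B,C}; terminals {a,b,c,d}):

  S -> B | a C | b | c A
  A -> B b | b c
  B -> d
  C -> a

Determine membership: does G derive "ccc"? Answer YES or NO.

CNF form of G:
  S -> T1 A | T2 C | b | d
  A -> B T0 | T0 T1
  B -> d
  C -> a
  T0 -> b
  T1 -> c
  T2 -> a

CYK table (by increasing span):
  [0..0]={T1}  "c"  orig:{}
  [1..1]={T1}  "c"  orig:{}
  [2..2]={T1}  "c"  orig:{}
  [0..1]=∅  "cc"
  [1..2]=∅  "cc"
  [0..2]=∅  "ccc"

S ∉ T[0,2] ⇒ NO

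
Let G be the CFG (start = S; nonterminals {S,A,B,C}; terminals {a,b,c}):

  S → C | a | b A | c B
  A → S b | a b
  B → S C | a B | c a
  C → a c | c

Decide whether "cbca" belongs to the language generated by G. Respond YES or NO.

Convert to CNF:
  S -> T0 A | T1 T2 | T2 B | a | c
  A -> S T0 | T1 T0
  B -> S C | T1 B | T2 T1
  C -> T1 T2 | c
  T0 -> b
  T1 -> a
  T2 -> c

Fill CYK table bottom-up:
  T[0,0] 'c' = {C,S,T2}  orig:{C,S}
  T[1,1] 'b' = {T0}  orig:{}
  T[2,2] 'c' = {C,S,T2}  orig:{C,S}
  T[3,3] 'a' = {S,T1}  orig:{S}
  T[0,1] 'cb' = {A}
  T[1,2] 'bc' = ∅
  T[2,3] 'ca' = {B}
  T[0,2] 'cbc' = ∅
  T[1,3] 'bca' = ∅
  T[0,3] 'cbca' = ∅

S ∉ T[0,3] ⇒ NO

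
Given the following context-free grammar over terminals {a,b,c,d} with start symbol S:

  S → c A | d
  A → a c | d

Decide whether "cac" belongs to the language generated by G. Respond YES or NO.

CNF form of G:
  S -> T1 A | d
  A -> T0 T1 | d
  T0 -> a
  T1 -> c

CYK table (by increasing span):
  [0..0]={T1}  "c"  orig:{}
  [1..1]={T0}  "a"  orig:{}
  [2..2]={T1}  "c"  orig:{}
  [0..1]=∅  "ca"
  [1..2]={A}  "ac"
  [0..2]={S}  "cac"

S ∈ T[0,2] ⇒ YES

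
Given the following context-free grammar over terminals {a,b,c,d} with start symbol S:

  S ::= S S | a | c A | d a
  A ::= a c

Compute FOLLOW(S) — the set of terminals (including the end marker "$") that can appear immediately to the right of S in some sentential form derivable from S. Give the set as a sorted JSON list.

Compute FIRST by fixpoint:
iter 1:
  A via A→a c: +{a}
  S via S→a: +{a}
  S via S→c A: +{c}
  S via S→d a: +{d}
  S: {a,c,d}  A: {a}
iter 2: (no change)
  S: {a,c,d}  A: {a}

Compute FOLLOW by fixpoint:
initialize: $ ∈ FOLLOW(S)
iter 1:
  S→S S: FOLLOW(S) ⊇ FIRST(S) = {a,c,d}; new: +{a,c,d}
  S→c A: FOLLOW(A) ⊇ FOLLOW(S) ⊇ {$,a,c,d}; new: +{$,a,c,d}
  FOLLOW[S]={$,a,c,d}  FOLLOW[A]={$,a,c,d}
iter 2: done
  FOLLOW[S]={$,a,c,d}  FOLLOW[A]={$,a,c,d}

FOLLOW(S) = ["$", "a", "c", "d"]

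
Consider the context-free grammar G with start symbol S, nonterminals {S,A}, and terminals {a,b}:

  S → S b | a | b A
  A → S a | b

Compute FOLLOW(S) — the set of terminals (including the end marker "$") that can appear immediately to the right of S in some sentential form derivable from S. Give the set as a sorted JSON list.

FIRST iteration:
iter 1:
  A via A→b: +{b}
  S via S→a: +{a}
  S via S→b A: +{b}
  FIRST(S)={a,b}  FIRST(A)={b}
iter 2:
  A via A→S a: +{a}
  FIRST(S)={a,b}  FIRST(A)={a,b}
iter 3: (no change)
  FIRST(S)={a,b}  FIRST(A)={a,b}

FOLLOW iteration:
initialize: $ ∈ FOLLOW(S)
[1]
  A→S a: FOLLOW(S) ⊇ FIRST(a) = {a}; new: +{a}
  S→S b: FOLLOW(S) ⊇ FIRST(b) = {b}; new: +{b}
  S→b A: FOLLOW(A) ⊇ FOLLOW(S) ⊇ {$,a,b}; new: +{$,a,b}
  FOLLOW(S)={$,a,b}  FOLLOW(A)={$,a,b}
[2] done
  FOLLOW(S)={$,a,b}  FOLLOW(A)={$,a,b}

FOLLOW(S) = ["$", "a", "b"]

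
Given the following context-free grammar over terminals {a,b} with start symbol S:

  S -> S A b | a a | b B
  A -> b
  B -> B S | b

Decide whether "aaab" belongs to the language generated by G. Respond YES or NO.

Convert to CNF:
  S -> S X2 | T0 B | T1 T1
  A -> b
  B -> B S | b
  T0 -> b
  T1 -> a
  X2 -> A T0

Fill CYK table bottom-up:
  [0..0]={T1}  "a"  orig:{}
  [1..1]={T1}  "a"  orig:{}
  [2..2]={T1}  "a"  orig:{}
  [3..3]={A,B,T0}  "b"  orig:{A,B}
  [0..1]={S}  "aa"
  [1..2]={S}  "aa"
  [2..3]=∅  "ab"
  [0..2]=∅  "aaa"
  [1..3]=∅  "aab"
  [0..3]=∅  "aaab"

S ∉ T[0,3] ⇒ NO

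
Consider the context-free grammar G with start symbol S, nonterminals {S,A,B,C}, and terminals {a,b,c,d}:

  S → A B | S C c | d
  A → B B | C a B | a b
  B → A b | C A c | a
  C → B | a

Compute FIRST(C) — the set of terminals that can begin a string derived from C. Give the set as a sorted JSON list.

Compute FIRST by fixpoint:
[1]
  A via A→a b: +{a}
  B via B→A b: +{a}
  C via C→B: +{a}
  S via S→A B: +{a}
  S via S→d: +{d}
  S: {a,d}  A: {a}  B: {a}  C: {a}
[2] (stable)
  S: {a,d}  A: {a}  B: {a}  C: {a}

FIRST(C) = ["a"]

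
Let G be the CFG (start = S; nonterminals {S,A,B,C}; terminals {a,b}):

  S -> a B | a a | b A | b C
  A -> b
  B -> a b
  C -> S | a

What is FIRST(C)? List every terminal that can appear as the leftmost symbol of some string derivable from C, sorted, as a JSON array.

FIRST sets, iterate to fixpoint:
round 1:
  A via A→b: +{b}
  B via B→a b: +{a}
  C via C→a: +{a}
  S via S→a B: +{a}
  S via S→b A: +{b}
  S: {a,b}  A: {b}  B: {a}  C: {a}
round 2:
  C via C→S: +{b}
  S: {a,b}  A: {b}  B: {a}  C: {a,b}
round 3: — fixpoint
  S: {a,b}  A: {b}  B: {a}  C: {a,b}

FIRST(C) = ["a", "b"]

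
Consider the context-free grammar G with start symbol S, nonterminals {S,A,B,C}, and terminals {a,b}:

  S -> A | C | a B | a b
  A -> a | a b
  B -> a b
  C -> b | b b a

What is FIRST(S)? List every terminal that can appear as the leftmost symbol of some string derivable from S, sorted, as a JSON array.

FIRST sets, iterate to fixpoint:
pass 1:
  A via A→a: +{a}
  B via B→a b: +{a}
  C via C→b: +{b}
  S via S→A: +{a}
  S via S→C: +{b}
  FIRST(S)={a,b}  FIRST(A)={a}  FIRST(B)={a}  FIRST(C)={b}
pass 2: (no change)
  FIRST(S)={a,b}  FIRST(A)={a}  FIRST(B)={a}  FIRST(C)={b}

FIRST(S) = ["a", "b"]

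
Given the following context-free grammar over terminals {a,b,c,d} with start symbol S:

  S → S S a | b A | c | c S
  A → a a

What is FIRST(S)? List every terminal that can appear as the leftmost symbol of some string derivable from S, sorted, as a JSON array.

Compute FIRST by fixpoint:
iter 1:
  A via A→a a: +{a}
  S via S→b A: +{b}
  S via S→c: +{c}
  S: {b,c}  A: {a}
iter 2: (no change)
  S: {b,c}  A: {a}

FIRST(S) = ["b", "c"]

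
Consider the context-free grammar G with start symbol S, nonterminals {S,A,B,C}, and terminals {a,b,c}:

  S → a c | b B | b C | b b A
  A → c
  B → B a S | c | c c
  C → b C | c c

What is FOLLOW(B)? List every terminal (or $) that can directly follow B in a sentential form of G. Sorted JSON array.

FIRST iteration:
pass 1:
  A via A→c: +{c}
  B via B→c: +{c}
  C via C→b C: +{b}
  C via C→c c: +{c}
  S via S→a c: +{a}
  S via S→b B: +{b}
  S: {a,b}  A: {c}  B: {c}  C: {b,c}
pass 2: done
  S: {a,b}  A: {c}  B: {c}  C: {b,c}

Compute FOLLOW by fixpoint:
seed FOLLOW(S) with $
iter 1:
  B→B a S: FOLLOW(B) ⊇ FIRST(a) = {a}; new: +{a}
  B→B a S: FOLLOW(S) ⊇ FOLLOW(B) ⊇ {a}; new: +{a}
  S→b B: FOLLOW(B) ⊇ FOLLOW(S) ⊇ {$,a}; new: +{$}
  S→b C: FOLLOW(C) ⊇ FOLLOW(S) ⊇ {$,a}; new: +{$,a}
  S→b b A: FOLLOW(A) ⊇ FOLLOW(S) ⊇ {$,a}; new: +{$,a}
  FOLLOW(S)={$,a}  FOLLOW(A)={$,a}  FOLLOW(B)={$,a}  FOLLOW(C)={$,a}
iter 2: done
  FOLLOW(S)={$,a}  FOLLOW(A)={$,a}  FOLLOW(B)={$,a}  FOLLOW(C)={$,a}

FOLLOW(B) = ["$", "a"]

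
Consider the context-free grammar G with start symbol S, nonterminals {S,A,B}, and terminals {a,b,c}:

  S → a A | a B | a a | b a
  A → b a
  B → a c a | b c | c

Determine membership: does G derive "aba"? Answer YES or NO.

Convert to CNF:
  S -> T0 T1 | T1 A | T1 B | T1 T1
  A -> T0 T1
  B -> T0 T2 | T1 X3 | c
  T0 -> b
  T1 -> a
  T2 -> c
  X3 -> T2 T1

CYK table (by increasing span):
  [0..0]={T1}  "a"  orig:{}
  [1..1]={T0}  "b"  orig:{}
  [2..2]={T1}  "a"  orig:{}
  [0..1]=∅  "ab"
  [1..2]={A,S}  "ba"
  [0..2]={S}  "aba"

S ∈ T[0,2] ⇒ YES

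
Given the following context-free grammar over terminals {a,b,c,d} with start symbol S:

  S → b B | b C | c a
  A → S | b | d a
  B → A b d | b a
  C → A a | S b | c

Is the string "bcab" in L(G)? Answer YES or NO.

Convert to CNF:
  S -> T0 B | T0 C | T1 T2
  A -> T0 B | T0 C | T1 T2 | T3 T2 | b
  B -> A X4 | T0 T2
  C -> A T2 | S T0 | c
  T0 -> b
  T1 -> c
  T2 -> a
  T3 -> d
  X4 -> T0 T3

Fill CYK table bottom-up:
  T[0,0] 'b' = {A,T0}  orig:{A}
  T[1,1] 'c' = {C,T1}  orig:{C}
  T[2,2] 'a' = {T2}  orig:{}
  T[3,3] 'b' = {A,T0}  orig:{A}
  T[0,1] 'bc' = {A,S}
  T[1,2] 'ca' = {A,S}
  T[2,3] 'ab' = ∅
  T[0,2] 'bca' = {C}
  T[1,3] 'cab' = {C}
  T[0,3] 'bcab' = {A,S}

S ∈ T[0,3] ⇒ YES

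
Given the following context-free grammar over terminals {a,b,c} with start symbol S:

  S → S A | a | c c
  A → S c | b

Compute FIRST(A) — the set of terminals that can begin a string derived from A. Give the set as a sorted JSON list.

Compute FIRST by fixpoint:
iter 1:
  A via A→b: +{b}
  S via S→a: +{a}
  S via S→c c: +{c}
  FIRST[S]={a,c}  FIRST[A]={b}
iter 2:
  A via A→S c: +{a,c}
  FIRST[S]={a,c}  FIRST[A]={a,b,c}
iter 3: done
  FIRST[S]={a,c}  FIRST[A]={a,b,c}

FIRST(A) = ["a", "b", "c"]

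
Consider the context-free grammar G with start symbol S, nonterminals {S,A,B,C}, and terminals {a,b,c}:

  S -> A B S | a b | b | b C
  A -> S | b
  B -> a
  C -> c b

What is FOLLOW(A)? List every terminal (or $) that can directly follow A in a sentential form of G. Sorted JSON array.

Compute FIRST by fixpoint:
round 1:
  A via A→b: +{b}
  B via B→a: +{a}
  C via C→c b: +{c}
  S via S→A B S: +{b}
  S via S→a b: +{a}
  FIRST(S)={a,b}  FIRST(A)={b}  FIRST(B)={a}  FIRST(C)={c}
round 2:
  A via A→S: +{a}
  FIRST(S)={a,b}  FIRST(A)={a,b}  FIRST(B)={a}  FIRST(C)={c}
round 3: (no change)
  FIRST(S)={a,b}  FIRST(A)={a,b}  FIRST(B)={a}  FIRST(C)={c}

Compute FOLLOW by fixpoint:
FOLLOW(S) := {$}
iter 1:
  S→A B S: FOLLOW(A) ⊇ FIRST(B) = {a}; new: +{a}
  S→A B S: FOLLOW(B) ⊇ FIRST(S) = {a,b}; new: +{a,b}
  S→b C: FOLLOW(C) ⊇ FOLLOW(S) ⊇ {$}; new: +{$}
  FOLLOW[S]={$}  FOLLOW[A]={a}  FOLLOW[B]={a,b}  FOLLOW[C]={$}
iter 2:
  A→S: FOLLOW(S) ⊇ FOLLOW(A) ⊇ {a}; new: +{a}
  S→b C: FOLLOW(C) ⊇ FOLLOW(S) ⊇ {$,a}; new: +{a}
  FOLLOW[S]={$,a}  FOLLOW[A]={a}  FOLLOW[B]={a,b}  FOLLOW[C]={$,a}
iter 3: (stable)
  FOLLOW[S]={$,a}  FOLLOW[A]={a}  FOLLOW[B]={a,b}  FOLLOW[C]={$,a}

FOLLOW(A) = ["a"]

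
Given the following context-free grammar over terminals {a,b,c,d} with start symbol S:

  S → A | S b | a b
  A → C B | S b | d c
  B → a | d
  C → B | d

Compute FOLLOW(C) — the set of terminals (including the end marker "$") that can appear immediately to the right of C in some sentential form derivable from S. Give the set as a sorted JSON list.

Compute FIRST by fixpoint:
iter 1:
  A via A→d c: +{d}
  B via B→a: +{a}
  B via B→d: +{d}
  C via C→B: +{a,d}
  S via S→A: +{d}
  S via S→a b: +{a}
  FIRST[S]={a,d}  FIRST[A]={d}  FIRST[B]={a,d}  FIRST[C]={a,d}
iter 2:
  A via A→C B: +{a}
  FIRST[S]={a,d}  FIRST[A]={a,d}  FIRST[B]={a,d}  FIRST[C]={a,d}
iter 3: (no change)
  FIRST[S]={a,d}  FIRST[A]={a,d}  FIRST[B]={a,d}  FIRST[C]={a,d}

FOLLOW sets:
initialize: $ ∈ FOLLOW(S)
pass 1:
  A→C B: FOLLOW(C) ⊇ FIRST(B) = {a,d}; new: +{a,d}
  A→S b: FOLLOW(S) ⊇ FIRST(b) = {b}; new: +{b}
  C→B: FOLLOW(B) ⊇ FOLLOW(C) ⊇ {a,d}; new: +{a,d}
  S→A: FOLLOW(A) ⊇ FOLLOW(S) ⊇ {$,b}; new: +{$,b}
  FOLLOW[S]={$,b}  FOLLOW[A]={$,b}  FOLLOW[B]={a,d}  FOLLOW[C]={a,d}
pass 2:
  A→C B: FOLLOW(B) ⊇ FOLLOW(A) ⊇ {$,b}; new: +{$,b}
  FOLLOW[S]={$,b}  FOLLOW[A]={$,b}  FOLLOW[B]={$,a,b,d}  FOLLOW[C]={a,d}
pass 3: — fixpoint
  FOLLOW[S]={$,b}  FOLLOW[A]={$,b}  FOLLOW[B]={$,a,b,d}  FOLLOW[C]={a,d}

FOLLOW(C) = ["a", "d"]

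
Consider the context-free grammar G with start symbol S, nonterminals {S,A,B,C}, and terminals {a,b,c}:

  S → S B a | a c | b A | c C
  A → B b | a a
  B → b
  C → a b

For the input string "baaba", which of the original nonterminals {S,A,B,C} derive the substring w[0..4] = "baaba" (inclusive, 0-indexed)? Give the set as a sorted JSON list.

Convert to CNF:
  S -> S X3 | T0 A | T1 T2 | T2 C
  A -> B T0 | T1 T1
  B -> b
  C -> T1 T0
  T0 -> b
  T1 -> a
  T2 -> c
  X3 -> B T1

CYK fill, restricted to cells inside w[0..4]:
  cell(0,0) b: {B,T0}  orig:{B}
  cell(1,1) a: {T1}  orig:{}
  cell(2,2) a: {T1}  orig:{}
  cell(3,3) b: {B,T0}  orig:{B}
  cell(4,4) a: {T1}  orig:{}
  cell(0,1) ba: {X3}  orig:{}
  cell(1,2) aa: {A}
  cell(2,3) ab: {C}
  cell(3,4) ba: {X3}  orig:{}
  cell(0,2) baa: {S}
  cell(1,3) aab: ∅
  cell(2,4) aba: ∅
  cell(0,3) baab: ∅
  cell(1,4) aaba: ∅
  cell(0,4) baaba: {S}

Original NTs in T[0,4] deriving "baaba": ["S"]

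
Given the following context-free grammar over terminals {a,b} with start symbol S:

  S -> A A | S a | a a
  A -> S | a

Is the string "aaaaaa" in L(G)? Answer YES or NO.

CNF form of G:
  S -> A A | S T0 | T0 T0
  A -> A A | S T0 | T0 T0 | a
  T0 -> a

Fill CYK table bottom-up:
  [0..0]={A,T0}  "a"  orig:{A}
  [1..1]={A,T0}  "a"  orig:{A}
  [2..2]={A,T0}  "a"  orig:{A}
  [3..3]={A,T0}  "a"  orig:{A}
  [4..4]={A,T0}  "a"  orig:{A}
  [5..5]={A,T0}  "a"  orig:{A}
  [0..1]={A,S}  "aa"
  [1..2]={A,S}  "aa"
  [2..3]={A,S}  "aa"
  [3..4]={A,S}  "aa"
  [4..5]={A,S}  "aa"
  [0..2]={A,S}  "aaa"
  [1..3]={A,S}  "aaa"
  [2..4]={A,S}  "aaa"
  [3..5]={A,S}  "aaa"
  [0..3]={A,S}  "aaaa"
  [1..4]={A,S}  "aaaa"
  [2..5]={A,S}  "aaaa"
  [0..4]={A,S}  "aaaaa"
  [1..5]={A,S}  "aaaaa"
  [0..5]={A,S}  "aaaaaa"

S ∈ T[0,5] ⇒ YES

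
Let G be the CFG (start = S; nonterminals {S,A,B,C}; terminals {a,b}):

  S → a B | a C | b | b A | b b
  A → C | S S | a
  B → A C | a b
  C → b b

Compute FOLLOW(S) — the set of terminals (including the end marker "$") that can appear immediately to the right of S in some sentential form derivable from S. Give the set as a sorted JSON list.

Compute FIRST by fixpoint:
[1]
  A via A→a: +{a}
  B via B→A C: +{a}
  C via C→b b: +{b}
  S via S→a B: +{a}
  S via S→b: +{b}
  FIRST(S)={a,b}  FIRST(A)={a}  FIRST(B)={a}  FIRST(C)={b}
[2]
  A via A→C: +{b}
  B via B→A C: +{b}
  FIRST(S)={a,b}  FIRST(A)={a,b}  FIRST(B)={a,b}  FIRST(C)={b}
[3] — fixpoint
  FIRST(S)={a,b}  FIRST(A)={a,b}  FIRST(B)={a,b}  FIRST(C)={b}

FOLLOW iteration:
seed FOLLOW(S) with $
pass 1:
  A→S S: FOLLOW(S) ⊇ FIRST(S) = {a,b}; new: +{a,b}
  B→A C: FOLLOW(A) ⊇ FIRST(C) = {b}; new: +{b}
  S→a B: FOLLOW(B) ⊇ FOLLOW(S) ⊇ {$,a,b}; new: +{$,a,b}
  S→a C: FOLLOW(C) ⊇ FOLLOW(S) ⊇ {$,a,b}; new: +{$,a,b}
  S→b A: FOLLOW(A) ⊇ FOLLOW(S) ⊇ {$,a,b}; new: +{$,a}
  S: {$,a,b}  A: {$,a,b}  B: {$,a,b}  C: {$,a,b}
pass 2: (no change)
  S: {$,a,b}  A: {$,a,b}  B: {$,a,b}  C: {$,a,b}

FOLLOW(S) = ["$", "a", "b"]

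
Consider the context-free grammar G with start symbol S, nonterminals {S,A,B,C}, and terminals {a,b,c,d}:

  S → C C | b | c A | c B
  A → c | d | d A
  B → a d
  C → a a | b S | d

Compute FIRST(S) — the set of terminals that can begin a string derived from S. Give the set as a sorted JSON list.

FIRST iteration:
iter 1:
  A via A→c: +{c}
  A via A→d: +{d}
  B via B→a d: +{a}
  C via C→a a: +{a}
  C via C→b S: +{b}
  C via C→d: +{d}
  S via S→C C: +{a,b,d}
  S via S→c A: +{c}
  S: {a,b,c,d}  A: {c,d}  B: {a}  C: {a,b,d}
iter 2: (stable)
  S: {a,b,c,d}  A: {c,d}  B: {a}  C: {a,b,d}

FIRST(S) = ["a", "b", "c", "d"]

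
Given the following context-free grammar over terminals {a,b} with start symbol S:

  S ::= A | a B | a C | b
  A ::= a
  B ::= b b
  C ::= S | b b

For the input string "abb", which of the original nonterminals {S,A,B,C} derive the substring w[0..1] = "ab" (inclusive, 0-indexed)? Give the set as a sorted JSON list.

CNF form of G:
  S -> T1 B | T1 C | a | b
  A -> a
  B -> T0 T0
  C -> T0 T0 | T1 B | T1 C | a | b
  T0 -> b
  T1 -> a

CYK fill (cells [i..j] with 0 ≤ i ≤ j ≤ 1 only):
  cell(0,0) a: {A,C,S,T1}  orig:{A,C,S}
  cell(1,1) b: {C,S,T0}  orig:{C,S}
  cell(0,1) ab: {C,S}

Original NTs in T[0,1] deriving "ab": ["C", "S"]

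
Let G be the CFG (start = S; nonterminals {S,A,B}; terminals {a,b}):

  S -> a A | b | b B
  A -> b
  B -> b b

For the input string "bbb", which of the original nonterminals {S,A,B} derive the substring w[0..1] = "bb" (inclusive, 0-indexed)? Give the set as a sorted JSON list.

Convert to CNF:
  S -> T0 B | T1 A | b
  A -> b
  B -> T0 T0
  T0 -> b
  T1 -> a

CYK fill, restricted to cells inside w[0..1]:
  T[0,0] 'b' = {A,S,T0}  orig:{A,S}
  T[1,1] 'b' = {A,S,T0}  orig:{A,S}
  T[0,1] 'bb' = {B}

Original NTs in T[0,1] deriving "bb": ["B"]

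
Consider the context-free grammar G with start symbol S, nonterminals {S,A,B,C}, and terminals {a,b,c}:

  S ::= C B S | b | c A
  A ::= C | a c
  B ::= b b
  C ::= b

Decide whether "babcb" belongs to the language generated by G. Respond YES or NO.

Convert to CNF:
  S -> C X3 | T1 A | b
  A -> T0 T1 | b
  B -> T2 T2
  C -> b
  T0 -> a
  T1 -> c
  T2 -> b
  X3 -> B S

CYK fill:
  cell(0,0) b: {A,C,S,T2}  orig:{A,C,S}
  cell(1,1) a: {T0}  orig:{}
  cell(2,2) b: {A,C,S,T2}  orig:{A,C,S}
  cell(3,3) c: {T1}  orig:{}
  cell(4,4) b: {A,C,S,T2}  orig:{A,C,S}
  cell(0,1) ba: ∅
  cell(1,2) ab: ∅
  cell(2,3) bc: ∅
  cell(3,4) cb: {S}
  cell(0,2) bab: ∅
  cell(1,3) abc: ∅
  cell(2,4) bcb: ∅
  cell(0,3) babc: ∅
  cell(1,4) abcb: ∅
  cell(0,4) babcb: ∅

S ∉ T[0,4] ⇒ NO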